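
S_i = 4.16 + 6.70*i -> [4.16, 10.86, 17.56, 24.26, 30.96]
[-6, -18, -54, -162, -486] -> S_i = -6*3^i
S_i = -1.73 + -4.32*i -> [-1.73, -6.05, -10.37, -14.69, -19.01]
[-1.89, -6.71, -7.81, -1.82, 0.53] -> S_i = Random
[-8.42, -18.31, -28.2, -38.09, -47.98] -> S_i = -8.42 + -9.89*i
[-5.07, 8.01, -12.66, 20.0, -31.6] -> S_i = -5.07*(-1.58)^i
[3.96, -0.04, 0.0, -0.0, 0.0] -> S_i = 3.96*(-0.01)^i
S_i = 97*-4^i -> [97, -388, 1552, -6208, 24832]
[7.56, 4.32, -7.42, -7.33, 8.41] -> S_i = Random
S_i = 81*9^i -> [81, 729, 6561, 59049, 531441]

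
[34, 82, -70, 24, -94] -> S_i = Random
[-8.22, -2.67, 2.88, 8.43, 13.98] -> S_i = -8.22 + 5.55*i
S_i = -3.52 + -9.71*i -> [-3.52, -13.23, -22.94, -32.65, -42.36]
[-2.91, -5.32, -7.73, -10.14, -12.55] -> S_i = -2.91 + -2.41*i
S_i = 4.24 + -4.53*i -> [4.24, -0.29, -4.82, -9.35, -13.88]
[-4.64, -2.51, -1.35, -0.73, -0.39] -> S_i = -4.64*0.54^i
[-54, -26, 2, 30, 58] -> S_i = -54 + 28*i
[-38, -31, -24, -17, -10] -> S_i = -38 + 7*i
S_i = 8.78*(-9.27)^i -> [8.78, -81.39, 754.49, -6994.13, 64835.59]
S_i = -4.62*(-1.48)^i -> [-4.62, 6.84, -10.12, 14.98, -22.17]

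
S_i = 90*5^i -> [90, 450, 2250, 11250, 56250]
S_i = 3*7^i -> [3, 21, 147, 1029, 7203]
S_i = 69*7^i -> [69, 483, 3381, 23667, 165669]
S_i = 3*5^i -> [3, 15, 75, 375, 1875]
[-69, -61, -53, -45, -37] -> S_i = -69 + 8*i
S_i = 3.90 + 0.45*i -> [3.9, 4.35, 4.8, 5.25, 5.7]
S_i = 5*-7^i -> [5, -35, 245, -1715, 12005]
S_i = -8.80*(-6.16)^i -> [-8.8, 54.21, -333.92, 2056.96, -12670.84]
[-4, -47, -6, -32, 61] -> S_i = Random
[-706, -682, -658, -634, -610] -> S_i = -706 + 24*i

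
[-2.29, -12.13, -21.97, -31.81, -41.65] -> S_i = -2.29 + -9.84*i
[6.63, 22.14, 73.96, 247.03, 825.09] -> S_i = 6.63*3.34^i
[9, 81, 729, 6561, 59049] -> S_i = 9*9^i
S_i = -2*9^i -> [-2, -18, -162, -1458, -13122]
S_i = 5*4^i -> [5, 20, 80, 320, 1280]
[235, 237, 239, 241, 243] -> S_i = 235 + 2*i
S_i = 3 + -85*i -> [3, -82, -167, -252, -337]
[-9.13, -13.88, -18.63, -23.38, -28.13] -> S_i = -9.13 + -4.75*i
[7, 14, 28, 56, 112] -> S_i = 7*2^i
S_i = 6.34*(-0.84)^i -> [6.34, -5.33, 4.47, -3.76, 3.16]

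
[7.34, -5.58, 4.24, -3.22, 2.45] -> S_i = 7.34*(-0.76)^i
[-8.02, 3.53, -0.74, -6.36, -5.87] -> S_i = Random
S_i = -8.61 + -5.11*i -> [-8.61, -13.72, -18.83, -23.94, -29.05]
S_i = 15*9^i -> [15, 135, 1215, 10935, 98415]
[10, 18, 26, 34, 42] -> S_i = 10 + 8*i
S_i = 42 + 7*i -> [42, 49, 56, 63, 70]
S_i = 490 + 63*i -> [490, 553, 616, 679, 742]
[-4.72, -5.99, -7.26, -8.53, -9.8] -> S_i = -4.72 + -1.27*i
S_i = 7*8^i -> [7, 56, 448, 3584, 28672]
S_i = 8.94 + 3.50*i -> [8.94, 12.44, 15.94, 19.44, 22.94]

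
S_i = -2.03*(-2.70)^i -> [-2.03, 5.48, -14.8, 39.96, -107.88]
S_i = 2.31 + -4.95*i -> [2.31, -2.64, -7.59, -12.54, -17.49]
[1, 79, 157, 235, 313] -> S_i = 1 + 78*i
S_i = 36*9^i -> [36, 324, 2916, 26244, 236196]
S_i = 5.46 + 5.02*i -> [5.46, 10.48, 15.5, 20.52, 25.54]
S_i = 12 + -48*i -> [12, -36, -84, -132, -180]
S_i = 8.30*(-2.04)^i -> [8.3, -16.93, 34.54, -70.46, 143.75]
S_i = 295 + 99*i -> [295, 394, 493, 592, 691]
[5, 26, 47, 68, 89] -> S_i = 5 + 21*i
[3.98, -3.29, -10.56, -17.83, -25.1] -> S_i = 3.98 + -7.27*i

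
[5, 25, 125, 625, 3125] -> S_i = 5*5^i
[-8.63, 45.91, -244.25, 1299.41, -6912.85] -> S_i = -8.63*(-5.32)^i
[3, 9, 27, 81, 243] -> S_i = 3*3^i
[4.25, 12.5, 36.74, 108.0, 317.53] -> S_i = 4.25*2.94^i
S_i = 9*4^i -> [9, 36, 144, 576, 2304]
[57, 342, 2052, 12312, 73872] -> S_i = 57*6^i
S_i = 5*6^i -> [5, 30, 180, 1080, 6480]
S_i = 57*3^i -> [57, 171, 513, 1539, 4617]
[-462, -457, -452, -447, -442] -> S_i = -462 + 5*i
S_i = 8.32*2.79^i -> [8.32, 23.21, 64.76, 180.69, 504.13]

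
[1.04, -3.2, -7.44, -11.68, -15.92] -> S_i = 1.04 + -4.24*i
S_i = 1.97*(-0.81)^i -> [1.97, -1.6, 1.29, -1.05, 0.85]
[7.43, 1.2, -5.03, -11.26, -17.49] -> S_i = 7.43 + -6.23*i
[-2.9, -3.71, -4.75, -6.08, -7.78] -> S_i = -2.90*1.28^i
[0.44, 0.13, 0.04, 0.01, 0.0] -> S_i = 0.44*0.30^i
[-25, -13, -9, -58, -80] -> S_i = Random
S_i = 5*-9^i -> [5, -45, 405, -3645, 32805]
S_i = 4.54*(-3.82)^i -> [4.54, -17.34, 66.25, -253.07, 966.74]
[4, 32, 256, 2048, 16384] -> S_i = 4*8^i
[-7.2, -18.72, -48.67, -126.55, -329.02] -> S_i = -7.20*2.60^i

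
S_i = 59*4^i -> [59, 236, 944, 3776, 15104]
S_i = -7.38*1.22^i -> [-7.38, -9.0, -10.98, -13.4, -16.35]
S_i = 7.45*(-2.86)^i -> [7.45, -21.31, 60.94, -174.28, 498.45]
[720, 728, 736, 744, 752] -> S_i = 720 + 8*i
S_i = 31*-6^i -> [31, -186, 1116, -6696, 40176]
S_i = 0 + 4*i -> [0, 4, 8, 12, 16]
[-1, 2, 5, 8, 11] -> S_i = -1 + 3*i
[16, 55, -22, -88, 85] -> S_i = Random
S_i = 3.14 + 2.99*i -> [3.14, 6.13, 9.12, 12.11, 15.1]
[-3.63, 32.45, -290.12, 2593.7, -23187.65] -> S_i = -3.63*(-8.94)^i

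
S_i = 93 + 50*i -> [93, 143, 193, 243, 293]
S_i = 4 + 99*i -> [4, 103, 202, 301, 400]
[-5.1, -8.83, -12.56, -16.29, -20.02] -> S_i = -5.10 + -3.73*i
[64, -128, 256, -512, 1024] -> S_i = 64*-2^i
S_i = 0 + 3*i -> [0, 3, 6, 9, 12]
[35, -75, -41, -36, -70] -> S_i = Random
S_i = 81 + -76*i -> [81, 5, -71, -147, -223]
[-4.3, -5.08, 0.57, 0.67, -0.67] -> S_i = Random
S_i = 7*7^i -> [7, 49, 343, 2401, 16807]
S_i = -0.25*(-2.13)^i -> [-0.25, 0.53, -1.13, 2.42, -5.15]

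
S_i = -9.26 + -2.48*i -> [-9.26, -11.74, -14.22, -16.7, -19.18]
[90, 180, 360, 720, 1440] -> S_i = 90*2^i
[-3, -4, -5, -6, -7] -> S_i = -3 + -1*i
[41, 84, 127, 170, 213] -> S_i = 41 + 43*i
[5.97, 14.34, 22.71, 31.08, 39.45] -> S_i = 5.97 + 8.37*i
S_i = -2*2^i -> [-2, -4, -8, -16, -32]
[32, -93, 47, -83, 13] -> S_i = Random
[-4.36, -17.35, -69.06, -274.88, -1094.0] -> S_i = -4.36*3.98^i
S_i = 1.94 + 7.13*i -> [1.94, 9.07, 16.2, 23.33, 30.46]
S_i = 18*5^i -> [18, 90, 450, 2250, 11250]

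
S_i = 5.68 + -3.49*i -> [5.68, 2.19, -1.3, -4.79, -8.28]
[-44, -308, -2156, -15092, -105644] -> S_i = -44*7^i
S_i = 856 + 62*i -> [856, 918, 980, 1042, 1104]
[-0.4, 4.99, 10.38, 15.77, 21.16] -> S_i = -0.40 + 5.39*i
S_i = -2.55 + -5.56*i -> [-2.55, -8.11, -13.67, -19.23, -24.79]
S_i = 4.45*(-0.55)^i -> [4.45, -2.45, 1.35, -0.74, 0.41]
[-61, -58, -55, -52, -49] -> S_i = -61 + 3*i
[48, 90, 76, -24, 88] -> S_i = Random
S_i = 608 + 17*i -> [608, 625, 642, 659, 676]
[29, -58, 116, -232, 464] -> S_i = 29*-2^i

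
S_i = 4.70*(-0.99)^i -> [4.7, -4.65, 4.61, -4.56, 4.51]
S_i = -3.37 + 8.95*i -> [-3.37, 5.58, 14.53, 23.48, 32.43]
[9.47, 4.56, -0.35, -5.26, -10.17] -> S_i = 9.47 + -4.91*i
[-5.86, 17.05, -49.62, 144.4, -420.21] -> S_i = -5.86*(-2.91)^i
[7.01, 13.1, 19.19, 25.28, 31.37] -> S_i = 7.01 + 6.09*i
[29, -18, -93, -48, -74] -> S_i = Random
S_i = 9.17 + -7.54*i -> [9.17, 1.63, -5.91, -13.45, -20.99]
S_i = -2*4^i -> [-2, -8, -32, -128, -512]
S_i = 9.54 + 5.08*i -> [9.54, 14.62, 19.7, 24.78, 29.86]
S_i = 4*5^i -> [4, 20, 100, 500, 2500]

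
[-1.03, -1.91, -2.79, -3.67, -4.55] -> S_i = -1.03 + -0.88*i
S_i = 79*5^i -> [79, 395, 1975, 9875, 49375]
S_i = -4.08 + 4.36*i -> [-4.08, 0.28, 4.64, 9.0, 13.36]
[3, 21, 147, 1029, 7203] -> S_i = 3*7^i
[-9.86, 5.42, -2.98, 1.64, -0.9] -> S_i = -9.86*(-0.55)^i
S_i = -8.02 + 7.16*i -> [-8.02, -0.86, 6.3, 13.46, 20.62]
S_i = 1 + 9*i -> [1, 10, 19, 28, 37]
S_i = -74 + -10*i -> [-74, -84, -94, -104, -114]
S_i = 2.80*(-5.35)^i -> [2.8, -14.98, 80.14, -428.77, 2293.89]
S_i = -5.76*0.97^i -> [-5.76, -5.59, -5.42, -5.26, -5.1]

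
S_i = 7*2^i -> [7, 14, 28, 56, 112]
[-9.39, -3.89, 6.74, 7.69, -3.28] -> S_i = Random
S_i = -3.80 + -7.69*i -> [-3.8, -11.49, -19.18, -26.87, -34.56]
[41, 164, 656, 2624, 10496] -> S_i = 41*4^i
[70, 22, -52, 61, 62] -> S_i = Random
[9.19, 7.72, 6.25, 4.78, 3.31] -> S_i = 9.19 + -1.47*i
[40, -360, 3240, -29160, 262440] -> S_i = 40*-9^i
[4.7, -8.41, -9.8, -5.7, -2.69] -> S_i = Random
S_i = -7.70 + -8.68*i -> [-7.7, -16.38, -25.06, -33.74, -42.42]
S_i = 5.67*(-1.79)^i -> [5.67, -10.15, 18.17, -32.52, 58.21]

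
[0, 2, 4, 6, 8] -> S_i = 0 + 2*i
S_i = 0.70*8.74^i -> [0.7, 6.12, 53.47, 467.34, 4084.55]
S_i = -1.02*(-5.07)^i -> [-1.02, 5.17, -26.22, 132.93, -673.96]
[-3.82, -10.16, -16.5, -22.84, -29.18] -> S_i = -3.82 + -6.34*i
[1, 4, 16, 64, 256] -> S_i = 1*4^i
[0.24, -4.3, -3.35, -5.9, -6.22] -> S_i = Random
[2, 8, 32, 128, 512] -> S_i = 2*4^i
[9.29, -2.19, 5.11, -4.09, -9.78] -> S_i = Random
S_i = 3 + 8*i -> [3, 11, 19, 27, 35]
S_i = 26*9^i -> [26, 234, 2106, 18954, 170586]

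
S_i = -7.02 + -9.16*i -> [-7.02, -16.18, -25.34, -34.5, -43.66]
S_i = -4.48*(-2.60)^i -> [-4.48, 11.65, -30.28, 78.74, -204.73]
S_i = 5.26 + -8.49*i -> [5.26, -3.23, -11.72, -20.21, -28.7]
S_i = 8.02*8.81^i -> [8.02, 70.66, 622.48, 5484.06, 48314.56]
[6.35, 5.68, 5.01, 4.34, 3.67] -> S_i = 6.35 + -0.67*i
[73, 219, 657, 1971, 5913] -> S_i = 73*3^i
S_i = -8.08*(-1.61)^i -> [-8.08, 13.01, -20.94, 33.72, -54.29]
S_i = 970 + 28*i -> [970, 998, 1026, 1054, 1082]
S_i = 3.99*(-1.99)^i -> [3.99, -7.94, 15.8, -31.44, 62.57]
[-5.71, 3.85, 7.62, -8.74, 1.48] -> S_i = Random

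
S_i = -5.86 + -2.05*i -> [-5.86, -7.91, -9.96, -12.01, -14.06]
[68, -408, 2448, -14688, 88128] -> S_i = 68*-6^i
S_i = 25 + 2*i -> [25, 27, 29, 31, 33]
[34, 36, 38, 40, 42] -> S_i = 34 + 2*i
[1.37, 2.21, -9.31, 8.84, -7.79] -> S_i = Random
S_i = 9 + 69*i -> [9, 78, 147, 216, 285]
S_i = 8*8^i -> [8, 64, 512, 4096, 32768]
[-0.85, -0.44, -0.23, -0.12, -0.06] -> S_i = -0.85*0.52^i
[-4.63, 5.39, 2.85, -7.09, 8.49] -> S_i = Random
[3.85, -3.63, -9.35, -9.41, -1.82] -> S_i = Random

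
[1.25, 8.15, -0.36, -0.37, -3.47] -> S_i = Random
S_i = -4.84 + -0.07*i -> [-4.84, -4.91, -4.98, -5.05, -5.12]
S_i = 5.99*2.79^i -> [5.99, 16.71, 46.63, 130.09, 362.95]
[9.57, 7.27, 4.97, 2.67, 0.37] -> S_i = 9.57 + -2.30*i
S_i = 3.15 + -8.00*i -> [3.15, -4.85, -12.85, -20.85, -28.85]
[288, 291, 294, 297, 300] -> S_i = 288 + 3*i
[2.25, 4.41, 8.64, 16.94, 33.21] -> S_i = 2.25*1.96^i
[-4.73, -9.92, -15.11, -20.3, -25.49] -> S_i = -4.73 + -5.19*i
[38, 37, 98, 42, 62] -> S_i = Random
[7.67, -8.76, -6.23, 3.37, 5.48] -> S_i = Random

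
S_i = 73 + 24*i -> [73, 97, 121, 145, 169]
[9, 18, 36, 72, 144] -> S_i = 9*2^i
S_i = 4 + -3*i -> [4, 1, -2, -5, -8]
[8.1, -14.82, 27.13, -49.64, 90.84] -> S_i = 8.10*(-1.83)^i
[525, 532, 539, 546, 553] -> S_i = 525 + 7*i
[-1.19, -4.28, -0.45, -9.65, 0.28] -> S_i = Random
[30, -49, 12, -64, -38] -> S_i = Random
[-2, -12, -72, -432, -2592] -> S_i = -2*6^i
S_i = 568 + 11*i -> [568, 579, 590, 601, 612]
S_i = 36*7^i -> [36, 252, 1764, 12348, 86436]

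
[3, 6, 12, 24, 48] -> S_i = 3*2^i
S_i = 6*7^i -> [6, 42, 294, 2058, 14406]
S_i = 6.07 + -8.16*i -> [6.07, -2.09, -10.25, -18.41, -26.57]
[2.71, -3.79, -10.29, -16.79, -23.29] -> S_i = 2.71 + -6.50*i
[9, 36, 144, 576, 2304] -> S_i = 9*4^i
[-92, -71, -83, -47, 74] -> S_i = Random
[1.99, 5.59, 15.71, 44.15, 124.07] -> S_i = 1.99*2.81^i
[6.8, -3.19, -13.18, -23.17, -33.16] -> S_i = 6.80 + -9.99*i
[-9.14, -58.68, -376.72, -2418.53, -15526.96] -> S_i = -9.14*6.42^i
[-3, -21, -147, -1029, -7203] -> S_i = -3*7^i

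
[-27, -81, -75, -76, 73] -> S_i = Random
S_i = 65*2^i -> [65, 130, 260, 520, 1040]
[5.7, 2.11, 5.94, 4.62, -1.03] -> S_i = Random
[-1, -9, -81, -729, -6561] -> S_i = -1*9^i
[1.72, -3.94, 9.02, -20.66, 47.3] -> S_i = 1.72*(-2.29)^i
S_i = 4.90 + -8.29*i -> [4.9, -3.39, -11.68, -19.97, -28.26]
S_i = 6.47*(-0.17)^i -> [6.47, -1.1, 0.19, -0.03, 0.01]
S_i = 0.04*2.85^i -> [0.04, 0.11, 0.32, 0.93, 2.64]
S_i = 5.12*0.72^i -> [5.12, 3.69, 2.65, 1.91, 1.38]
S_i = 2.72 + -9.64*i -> [2.72, -6.92, -16.56, -26.2, -35.84]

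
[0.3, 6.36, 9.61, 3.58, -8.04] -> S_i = Random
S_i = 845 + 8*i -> [845, 853, 861, 869, 877]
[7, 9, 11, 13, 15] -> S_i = 7 + 2*i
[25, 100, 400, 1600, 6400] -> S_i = 25*4^i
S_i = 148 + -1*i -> [148, 147, 146, 145, 144]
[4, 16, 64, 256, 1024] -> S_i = 4*4^i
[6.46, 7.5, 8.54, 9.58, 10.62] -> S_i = 6.46 + 1.04*i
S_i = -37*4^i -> [-37, -148, -592, -2368, -9472]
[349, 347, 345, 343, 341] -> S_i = 349 + -2*i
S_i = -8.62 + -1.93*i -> [-8.62, -10.55, -12.48, -14.41, -16.34]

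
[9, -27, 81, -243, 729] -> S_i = 9*-3^i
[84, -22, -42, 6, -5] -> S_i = Random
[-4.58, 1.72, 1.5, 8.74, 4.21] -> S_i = Random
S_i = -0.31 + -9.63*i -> [-0.31, -9.94, -19.57, -29.2, -38.83]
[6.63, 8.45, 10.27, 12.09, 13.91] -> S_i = 6.63 + 1.82*i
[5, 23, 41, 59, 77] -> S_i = 5 + 18*i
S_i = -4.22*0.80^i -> [-4.22, -3.38, -2.7, -2.16, -1.73]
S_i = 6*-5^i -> [6, -30, 150, -750, 3750]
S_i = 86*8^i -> [86, 688, 5504, 44032, 352256]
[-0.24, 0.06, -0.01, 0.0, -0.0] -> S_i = -0.24*(-0.24)^i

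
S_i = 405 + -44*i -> [405, 361, 317, 273, 229]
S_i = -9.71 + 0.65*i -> [-9.71, -9.06, -8.41, -7.76, -7.11]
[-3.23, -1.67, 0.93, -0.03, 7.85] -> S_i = Random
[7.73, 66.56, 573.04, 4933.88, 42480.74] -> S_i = 7.73*8.61^i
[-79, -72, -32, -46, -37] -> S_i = Random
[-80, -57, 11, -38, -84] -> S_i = Random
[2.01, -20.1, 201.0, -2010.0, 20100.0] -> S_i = 2.01*(-10.00)^i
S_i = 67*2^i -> [67, 134, 268, 536, 1072]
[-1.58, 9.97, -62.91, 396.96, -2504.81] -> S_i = -1.58*(-6.31)^i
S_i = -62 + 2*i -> [-62, -60, -58, -56, -54]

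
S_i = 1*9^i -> [1, 9, 81, 729, 6561]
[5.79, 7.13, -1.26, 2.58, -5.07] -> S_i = Random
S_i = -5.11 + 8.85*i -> [-5.11, 3.74, 12.59, 21.44, 30.29]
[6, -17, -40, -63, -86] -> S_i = 6 + -23*i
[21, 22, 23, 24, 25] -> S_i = 21 + 1*i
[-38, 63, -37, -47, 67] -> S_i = Random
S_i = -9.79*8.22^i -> [-9.79, -80.47, -661.49, -5437.49, -44696.13]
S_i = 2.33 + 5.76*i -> [2.33, 8.09, 13.85, 19.61, 25.37]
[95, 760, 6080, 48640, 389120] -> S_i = 95*8^i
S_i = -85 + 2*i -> [-85, -83, -81, -79, -77]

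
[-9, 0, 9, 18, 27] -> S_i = -9 + 9*i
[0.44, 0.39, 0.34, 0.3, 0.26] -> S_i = 0.44*0.88^i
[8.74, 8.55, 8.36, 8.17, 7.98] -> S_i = 8.74 + -0.19*i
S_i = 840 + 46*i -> [840, 886, 932, 978, 1024]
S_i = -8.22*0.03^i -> [-8.22, -0.25, -0.01, -0.0, -0.0]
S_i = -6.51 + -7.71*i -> [-6.51, -14.22, -21.93, -29.64, -37.35]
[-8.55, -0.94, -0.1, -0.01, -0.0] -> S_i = -8.55*0.11^i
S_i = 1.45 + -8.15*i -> [1.45, -6.7, -14.85, -23.0, -31.15]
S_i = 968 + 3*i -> [968, 971, 974, 977, 980]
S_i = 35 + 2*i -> [35, 37, 39, 41, 43]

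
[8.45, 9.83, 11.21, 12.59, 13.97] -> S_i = 8.45 + 1.38*i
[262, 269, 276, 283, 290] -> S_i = 262 + 7*i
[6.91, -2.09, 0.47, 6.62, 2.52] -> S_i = Random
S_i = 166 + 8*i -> [166, 174, 182, 190, 198]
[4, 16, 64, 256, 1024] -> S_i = 4*4^i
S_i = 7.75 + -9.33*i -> [7.75, -1.58, -10.91, -20.24, -29.57]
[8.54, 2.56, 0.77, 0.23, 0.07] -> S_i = 8.54*0.30^i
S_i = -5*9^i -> [-5, -45, -405, -3645, -32805]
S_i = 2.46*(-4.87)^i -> [2.46, -11.98, 58.34, -284.13, 1383.73]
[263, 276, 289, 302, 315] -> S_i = 263 + 13*i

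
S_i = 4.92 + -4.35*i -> [4.92, 0.57, -3.78, -8.13, -12.48]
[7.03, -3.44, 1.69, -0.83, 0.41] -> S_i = 7.03*(-0.49)^i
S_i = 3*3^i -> [3, 9, 27, 81, 243]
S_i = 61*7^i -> [61, 427, 2989, 20923, 146461]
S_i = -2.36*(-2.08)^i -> [-2.36, 4.91, -10.21, 21.24, -44.17]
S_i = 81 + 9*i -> [81, 90, 99, 108, 117]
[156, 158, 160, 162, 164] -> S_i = 156 + 2*i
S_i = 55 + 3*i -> [55, 58, 61, 64, 67]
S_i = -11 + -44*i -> [-11, -55, -99, -143, -187]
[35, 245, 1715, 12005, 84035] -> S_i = 35*7^i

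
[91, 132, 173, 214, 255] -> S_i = 91 + 41*i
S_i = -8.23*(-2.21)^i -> [-8.23, 18.19, -40.2, 88.83, -196.32]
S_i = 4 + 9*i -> [4, 13, 22, 31, 40]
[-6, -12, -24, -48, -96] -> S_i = -6*2^i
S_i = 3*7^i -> [3, 21, 147, 1029, 7203]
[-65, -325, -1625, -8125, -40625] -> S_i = -65*5^i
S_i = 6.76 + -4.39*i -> [6.76, 2.37, -2.02, -6.41, -10.8]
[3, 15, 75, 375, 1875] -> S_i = 3*5^i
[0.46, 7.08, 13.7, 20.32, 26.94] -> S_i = 0.46 + 6.62*i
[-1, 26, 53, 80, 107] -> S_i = -1 + 27*i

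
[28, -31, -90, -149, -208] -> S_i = 28 + -59*i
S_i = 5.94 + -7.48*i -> [5.94, -1.54, -9.02, -16.5, -23.98]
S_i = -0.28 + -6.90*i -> [-0.28, -7.18, -14.08, -20.98, -27.88]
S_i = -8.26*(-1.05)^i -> [-8.26, 8.67, -9.11, 9.56, -10.04]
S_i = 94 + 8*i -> [94, 102, 110, 118, 126]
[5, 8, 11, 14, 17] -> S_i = 5 + 3*i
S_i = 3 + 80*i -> [3, 83, 163, 243, 323]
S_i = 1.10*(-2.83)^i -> [1.1, -3.11, 8.81, -24.93, 70.56]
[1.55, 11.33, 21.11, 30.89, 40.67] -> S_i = 1.55 + 9.78*i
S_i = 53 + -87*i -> [53, -34, -121, -208, -295]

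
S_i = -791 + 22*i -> [-791, -769, -747, -725, -703]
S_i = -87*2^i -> [-87, -174, -348, -696, -1392]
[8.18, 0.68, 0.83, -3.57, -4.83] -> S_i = Random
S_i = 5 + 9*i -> [5, 14, 23, 32, 41]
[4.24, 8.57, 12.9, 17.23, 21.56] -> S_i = 4.24 + 4.33*i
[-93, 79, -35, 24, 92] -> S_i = Random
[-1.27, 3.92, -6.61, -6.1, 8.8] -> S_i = Random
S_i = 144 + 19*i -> [144, 163, 182, 201, 220]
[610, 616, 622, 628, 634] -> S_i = 610 + 6*i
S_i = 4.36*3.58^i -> [4.36, 15.61, 55.88, 200.05, 716.17]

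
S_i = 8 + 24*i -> [8, 32, 56, 80, 104]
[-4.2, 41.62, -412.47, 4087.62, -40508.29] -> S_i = -4.20*(-9.91)^i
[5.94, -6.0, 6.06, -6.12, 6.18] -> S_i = 5.94*(-1.01)^i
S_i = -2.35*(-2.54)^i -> [-2.35, 5.97, -15.16, 38.51, -97.81]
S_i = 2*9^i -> [2, 18, 162, 1458, 13122]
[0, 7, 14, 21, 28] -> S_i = 0 + 7*i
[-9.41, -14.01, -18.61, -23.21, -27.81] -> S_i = -9.41 + -4.60*i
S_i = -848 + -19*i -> [-848, -867, -886, -905, -924]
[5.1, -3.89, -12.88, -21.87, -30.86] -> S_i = 5.10 + -8.99*i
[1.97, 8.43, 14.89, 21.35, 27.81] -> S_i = 1.97 + 6.46*i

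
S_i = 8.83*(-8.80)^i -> [8.83, -77.7, 683.8, -6017.4, 52953.1]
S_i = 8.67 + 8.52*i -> [8.67, 17.19, 25.71, 34.23, 42.75]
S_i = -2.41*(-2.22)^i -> [-2.41, 5.35, -11.88, 26.37, -58.54]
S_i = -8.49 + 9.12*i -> [-8.49, 0.63, 9.75, 18.87, 27.99]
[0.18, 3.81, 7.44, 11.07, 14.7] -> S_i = 0.18 + 3.63*i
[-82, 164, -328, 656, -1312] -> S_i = -82*-2^i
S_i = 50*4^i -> [50, 200, 800, 3200, 12800]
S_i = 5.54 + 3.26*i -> [5.54, 8.8, 12.06, 15.32, 18.58]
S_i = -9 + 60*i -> [-9, 51, 111, 171, 231]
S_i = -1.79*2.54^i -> [-1.79, -4.55, -11.55, -29.33, -74.51]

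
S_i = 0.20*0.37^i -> [0.2, 0.07, 0.03, 0.01, 0.0]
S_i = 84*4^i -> [84, 336, 1344, 5376, 21504]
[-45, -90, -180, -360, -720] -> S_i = -45*2^i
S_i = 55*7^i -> [55, 385, 2695, 18865, 132055]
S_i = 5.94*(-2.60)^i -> [5.94, -15.44, 40.15, -104.4, 271.44]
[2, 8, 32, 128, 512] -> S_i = 2*4^i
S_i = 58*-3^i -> [58, -174, 522, -1566, 4698]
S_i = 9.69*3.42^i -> [9.69, 33.14, 113.34, 387.62, 1325.65]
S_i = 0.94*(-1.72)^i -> [0.94, -1.62, 2.78, -4.78, 8.23]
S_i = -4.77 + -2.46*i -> [-4.77, -7.23, -9.69, -12.15, -14.61]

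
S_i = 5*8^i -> [5, 40, 320, 2560, 20480]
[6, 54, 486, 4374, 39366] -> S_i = 6*9^i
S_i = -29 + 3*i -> [-29, -26, -23, -20, -17]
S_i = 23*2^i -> [23, 46, 92, 184, 368]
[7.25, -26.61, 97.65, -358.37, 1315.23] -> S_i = 7.25*(-3.67)^i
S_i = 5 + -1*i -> [5, 4, 3, 2, 1]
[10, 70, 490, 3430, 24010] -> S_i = 10*7^i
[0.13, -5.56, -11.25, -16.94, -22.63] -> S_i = 0.13 + -5.69*i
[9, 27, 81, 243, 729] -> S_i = 9*3^i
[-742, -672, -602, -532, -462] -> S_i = -742 + 70*i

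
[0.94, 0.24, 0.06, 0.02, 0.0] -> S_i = 0.94*0.26^i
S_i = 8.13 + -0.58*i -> [8.13, 7.55, 6.97, 6.39, 5.81]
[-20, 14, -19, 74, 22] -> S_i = Random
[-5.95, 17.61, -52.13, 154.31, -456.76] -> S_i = -5.95*(-2.96)^i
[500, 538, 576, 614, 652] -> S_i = 500 + 38*i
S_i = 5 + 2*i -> [5, 7, 9, 11, 13]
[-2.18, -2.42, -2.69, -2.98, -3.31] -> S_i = -2.18*1.11^i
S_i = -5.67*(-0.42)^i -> [-5.67, 2.38, -1.0, 0.42, -0.18]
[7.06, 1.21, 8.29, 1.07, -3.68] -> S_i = Random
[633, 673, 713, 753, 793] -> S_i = 633 + 40*i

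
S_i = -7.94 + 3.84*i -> [-7.94, -4.1, -0.26, 3.58, 7.42]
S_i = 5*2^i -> [5, 10, 20, 40, 80]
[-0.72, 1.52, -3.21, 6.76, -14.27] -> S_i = -0.72*(-2.11)^i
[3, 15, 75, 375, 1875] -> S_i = 3*5^i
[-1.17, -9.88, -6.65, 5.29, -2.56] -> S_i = Random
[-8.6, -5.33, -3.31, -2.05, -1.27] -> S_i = -8.60*0.62^i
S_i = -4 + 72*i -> [-4, 68, 140, 212, 284]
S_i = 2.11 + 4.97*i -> [2.11, 7.08, 12.05, 17.02, 21.99]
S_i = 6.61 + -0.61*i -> [6.61, 6.0, 5.39, 4.78, 4.17]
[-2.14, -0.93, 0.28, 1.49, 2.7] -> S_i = -2.14 + 1.21*i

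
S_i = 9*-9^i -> [9, -81, 729, -6561, 59049]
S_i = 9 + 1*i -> [9, 10, 11, 12, 13]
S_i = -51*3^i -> [-51, -153, -459, -1377, -4131]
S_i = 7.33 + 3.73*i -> [7.33, 11.06, 14.79, 18.52, 22.25]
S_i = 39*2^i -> [39, 78, 156, 312, 624]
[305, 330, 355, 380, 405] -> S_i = 305 + 25*i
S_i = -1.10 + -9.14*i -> [-1.1, -10.24, -19.38, -28.52, -37.66]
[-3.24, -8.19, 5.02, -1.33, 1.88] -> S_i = Random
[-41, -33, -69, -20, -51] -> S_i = Random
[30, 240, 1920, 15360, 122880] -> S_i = 30*8^i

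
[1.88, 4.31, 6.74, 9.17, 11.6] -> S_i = 1.88 + 2.43*i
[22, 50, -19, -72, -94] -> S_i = Random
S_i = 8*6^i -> [8, 48, 288, 1728, 10368]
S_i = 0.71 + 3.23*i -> [0.71, 3.94, 7.17, 10.4, 13.63]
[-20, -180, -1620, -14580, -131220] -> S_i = -20*9^i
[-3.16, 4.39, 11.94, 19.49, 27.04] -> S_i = -3.16 + 7.55*i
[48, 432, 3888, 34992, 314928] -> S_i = 48*9^i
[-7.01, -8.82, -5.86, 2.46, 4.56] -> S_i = Random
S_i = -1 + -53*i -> [-1, -54, -107, -160, -213]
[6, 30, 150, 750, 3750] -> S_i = 6*5^i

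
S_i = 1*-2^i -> [1, -2, 4, -8, 16]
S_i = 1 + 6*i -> [1, 7, 13, 19, 25]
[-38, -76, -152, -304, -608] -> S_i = -38*2^i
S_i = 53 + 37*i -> [53, 90, 127, 164, 201]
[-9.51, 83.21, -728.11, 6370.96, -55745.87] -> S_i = -9.51*(-8.75)^i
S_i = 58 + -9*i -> [58, 49, 40, 31, 22]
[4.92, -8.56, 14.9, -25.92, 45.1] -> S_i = 4.92*(-1.74)^i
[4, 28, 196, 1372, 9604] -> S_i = 4*7^i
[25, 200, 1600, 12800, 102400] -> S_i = 25*8^i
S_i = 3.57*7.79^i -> [3.57, 27.81, 216.64, 1687.64, 13146.74]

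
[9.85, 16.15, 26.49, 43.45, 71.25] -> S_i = 9.85*1.64^i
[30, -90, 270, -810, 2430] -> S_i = 30*-3^i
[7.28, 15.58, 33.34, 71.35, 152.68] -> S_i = 7.28*2.14^i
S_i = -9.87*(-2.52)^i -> [-9.87, 24.87, -62.68, 157.95, -398.03]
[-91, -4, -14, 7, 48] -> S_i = Random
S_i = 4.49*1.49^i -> [4.49, 6.69, 9.97, 14.85, 22.13]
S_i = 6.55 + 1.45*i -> [6.55, 8.0, 9.45, 10.9, 12.35]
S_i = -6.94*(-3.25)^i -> [-6.94, 22.56, -73.3, 238.24, -774.27]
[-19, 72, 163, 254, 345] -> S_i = -19 + 91*i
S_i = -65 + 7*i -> [-65, -58, -51, -44, -37]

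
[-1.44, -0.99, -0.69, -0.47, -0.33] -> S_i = -1.44*0.69^i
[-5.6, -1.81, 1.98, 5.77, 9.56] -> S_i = -5.60 + 3.79*i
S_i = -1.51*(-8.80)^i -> [-1.51, 13.29, -116.93, 1029.02, -9055.4]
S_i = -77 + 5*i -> [-77, -72, -67, -62, -57]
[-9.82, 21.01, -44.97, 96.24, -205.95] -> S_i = -9.82*(-2.14)^i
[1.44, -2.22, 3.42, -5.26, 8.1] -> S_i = 1.44*(-1.54)^i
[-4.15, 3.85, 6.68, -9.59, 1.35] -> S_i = Random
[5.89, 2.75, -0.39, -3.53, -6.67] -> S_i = 5.89 + -3.14*i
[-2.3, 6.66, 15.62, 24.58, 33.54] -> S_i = -2.30 + 8.96*i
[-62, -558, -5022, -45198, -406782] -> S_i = -62*9^i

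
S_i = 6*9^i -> [6, 54, 486, 4374, 39366]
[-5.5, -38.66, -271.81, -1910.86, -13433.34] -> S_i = -5.50*7.03^i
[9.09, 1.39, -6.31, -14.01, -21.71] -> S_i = 9.09 + -7.70*i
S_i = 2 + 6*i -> [2, 8, 14, 20, 26]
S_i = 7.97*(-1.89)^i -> [7.97, -15.06, 28.47, -53.81, 101.7]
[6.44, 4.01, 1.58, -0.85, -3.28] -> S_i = 6.44 + -2.43*i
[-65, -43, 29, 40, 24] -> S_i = Random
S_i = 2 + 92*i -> [2, 94, 186, 278, 370]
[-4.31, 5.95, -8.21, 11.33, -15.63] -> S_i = -4.31*(-1.38)^i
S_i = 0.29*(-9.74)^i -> [0.29, -2.82, 27.51, -267.96, 2609.96]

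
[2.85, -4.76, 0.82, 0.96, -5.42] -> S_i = Random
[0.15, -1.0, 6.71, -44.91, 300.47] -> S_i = 0.15*(-6.69)^i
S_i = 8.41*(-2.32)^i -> [8.41, -19.51, 45.27, -105.02, 243.64]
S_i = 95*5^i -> [95, 475, 2375, 11875, 59375]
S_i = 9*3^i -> [9, 27, 81, 243, 729]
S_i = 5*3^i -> [5, 15, 45, 135, 405]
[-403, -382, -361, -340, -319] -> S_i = -403 + 21*i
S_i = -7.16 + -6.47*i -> [-7.16, -13.63, -20.1, -26.57, -33.04]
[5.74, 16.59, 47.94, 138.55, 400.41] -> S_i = 5.74*2.89^i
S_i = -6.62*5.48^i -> [-6.62, -36.28, -198.8, -1089.43, -5970.08]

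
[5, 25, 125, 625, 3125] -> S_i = 5*5^i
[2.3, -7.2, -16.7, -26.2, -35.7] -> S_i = 2.30 + -9.50*i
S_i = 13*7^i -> [13, 91, 637, 4459, 31213]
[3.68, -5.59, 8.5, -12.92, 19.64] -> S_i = 3.68*(-1.52)^i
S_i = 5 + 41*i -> [5, 46, 87, 128, 169]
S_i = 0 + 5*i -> [0, 5, 10, 15, 20]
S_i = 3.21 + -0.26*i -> [3.21, 2.95, 2.69, 2.43, 2.17]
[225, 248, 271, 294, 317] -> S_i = 225 + 23*i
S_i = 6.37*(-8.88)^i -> [6.37, -56.57, 502.3, -4460.45, 39608.76]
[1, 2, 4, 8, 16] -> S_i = 1*2^i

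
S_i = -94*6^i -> [-94, -564, -3384, -20304, -121824]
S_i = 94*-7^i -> [94, -658, 4606, -32242, 225694]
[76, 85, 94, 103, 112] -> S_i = 76 + 9*i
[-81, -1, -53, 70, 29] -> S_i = Random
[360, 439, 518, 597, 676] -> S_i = 360 + 79*i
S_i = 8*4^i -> [8, 32, 128, 512, 2048]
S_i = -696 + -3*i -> [-696, -699, -702, -705, -708]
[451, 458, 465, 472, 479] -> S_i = 451 + 7*i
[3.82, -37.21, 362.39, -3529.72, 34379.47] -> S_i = 3.82*(-9.74)^i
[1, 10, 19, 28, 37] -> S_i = 1 + 9*i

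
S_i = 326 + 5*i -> [326, 331, 336, 341, 346]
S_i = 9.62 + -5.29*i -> [9.62, 4.33, -0.96, -6.25, -11.54]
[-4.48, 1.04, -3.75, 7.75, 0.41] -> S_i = Random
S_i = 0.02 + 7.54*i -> [0.02, 7.56, 15.1, 22.64, 30.18]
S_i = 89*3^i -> [89, 267, 801, 2403, 7209]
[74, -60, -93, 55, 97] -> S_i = Random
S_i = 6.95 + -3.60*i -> [6.95, 3.35, -0.25, -3.85, -7.45]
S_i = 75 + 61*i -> [75, 136, 197, 258, 319]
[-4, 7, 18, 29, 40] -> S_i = -4 + 11*i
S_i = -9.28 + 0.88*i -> [-9.28, -8.4, -7.52, -6.64, -5.76]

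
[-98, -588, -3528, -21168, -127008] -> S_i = -98*6^i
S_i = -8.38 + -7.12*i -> [-8.38, -15.5, -22.62, -29.74, -36.86]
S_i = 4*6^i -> [4, 24, 144, 864, 5184]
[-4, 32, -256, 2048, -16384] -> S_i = -4*-8^i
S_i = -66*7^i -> [-66, -462, -3234, -22638, -158466]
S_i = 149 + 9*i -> [149, 158, 167, 176, 185]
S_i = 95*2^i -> [95, 190, 380, 760, 1520]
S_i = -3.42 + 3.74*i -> [-3.42, 0.32, 4.06, 7.8, 11.54]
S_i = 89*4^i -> [89, 356, 1424, 5696, 22784]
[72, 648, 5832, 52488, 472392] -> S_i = 72*9^i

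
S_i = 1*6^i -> [1, 6, 36, 216, 1296]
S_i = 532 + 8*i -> [532, 540, 548, 556, 564]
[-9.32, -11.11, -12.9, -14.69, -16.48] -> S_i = -9.32 + -1.79*i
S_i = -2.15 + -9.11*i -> [-2.15, -11.26, -20.37, -29.48, -38.59]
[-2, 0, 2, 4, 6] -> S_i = -2 + 2*i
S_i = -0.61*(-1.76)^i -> [-0.61, 1.07, -1.89, 3.33, -5.85]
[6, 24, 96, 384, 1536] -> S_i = 6*4^i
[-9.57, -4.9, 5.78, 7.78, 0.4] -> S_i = Random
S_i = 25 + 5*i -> [25, 30, 35, 40, 45]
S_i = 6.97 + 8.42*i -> [6.97, 15.39, 23.81, 32.23, 40.65]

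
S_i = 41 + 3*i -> [41, 44, 47, 50, 53]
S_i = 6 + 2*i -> [6, 8, 10, 12, 14]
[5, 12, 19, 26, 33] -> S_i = 5 + 7*i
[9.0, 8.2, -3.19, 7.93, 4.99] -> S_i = Random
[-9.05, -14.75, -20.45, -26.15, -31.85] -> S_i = -9.05 + -5.70*i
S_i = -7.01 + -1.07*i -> [-7.01, -8.08, -9.15, -10.22, -11.29]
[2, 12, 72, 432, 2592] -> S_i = 2*6^i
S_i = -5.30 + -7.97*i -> [-5.3, -13.27, -21.24, -29.21, -37.18]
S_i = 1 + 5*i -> [1, 6, 11, 16, 21]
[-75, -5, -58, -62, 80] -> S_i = Random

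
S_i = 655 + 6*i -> [655, 661, 667, 673, 679]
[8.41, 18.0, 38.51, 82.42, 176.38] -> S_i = 8.41*2.14^i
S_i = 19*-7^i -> [19, -133, 931, -6517, 45619]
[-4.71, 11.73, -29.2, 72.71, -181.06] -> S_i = -4.71*(-2.49)^i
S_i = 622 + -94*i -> [622, 528, 434, 340, 246]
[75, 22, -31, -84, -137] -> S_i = 75 + -53*i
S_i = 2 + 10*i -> [2, 12, 22, 32, 42]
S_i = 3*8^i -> [3, 24, 192, 1536, 12288]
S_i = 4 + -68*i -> [4, -64, -132, -200, -268]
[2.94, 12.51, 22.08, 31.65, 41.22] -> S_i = 2.94 + 9.57*i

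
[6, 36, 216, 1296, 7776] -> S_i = 6*6^i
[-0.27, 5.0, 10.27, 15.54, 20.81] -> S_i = -0.27 + 5.27*i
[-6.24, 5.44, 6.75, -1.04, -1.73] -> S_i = Random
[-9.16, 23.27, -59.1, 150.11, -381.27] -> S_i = -9.16*(-2.54)^i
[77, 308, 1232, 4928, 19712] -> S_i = 77*4^i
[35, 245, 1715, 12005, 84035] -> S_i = 35*7^i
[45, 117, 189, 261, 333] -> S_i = 45 + 72*i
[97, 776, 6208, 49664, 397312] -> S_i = 97*8^i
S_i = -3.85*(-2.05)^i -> [-3.85, 7.89, -16.18, 33.17, -67.99]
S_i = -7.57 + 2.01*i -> [-7.57, -5.56, -3.55, -1.54, 0.47]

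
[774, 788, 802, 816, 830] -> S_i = 774 + 14*i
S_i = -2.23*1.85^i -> [-2.23, -4.13, -7.63, -14.12, -26.12]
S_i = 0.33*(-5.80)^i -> [0.33, -1.91, 11.1, -64.39, 373.44]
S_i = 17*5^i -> [17, 85, 425, 2125, 10625]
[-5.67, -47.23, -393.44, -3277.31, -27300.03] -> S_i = -5.67*8.33^i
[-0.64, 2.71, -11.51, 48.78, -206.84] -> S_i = -0.64*(-4.24)^i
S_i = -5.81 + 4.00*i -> [-5.81, -1.81, 2.19, 6.19, 10.19]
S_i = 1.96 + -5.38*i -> [1.96, -3.42, -8.8, -14.18, -19.56]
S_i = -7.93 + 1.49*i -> [-7.93, -6.44, -4.95, -3.46, -1.97]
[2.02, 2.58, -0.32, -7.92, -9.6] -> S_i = Random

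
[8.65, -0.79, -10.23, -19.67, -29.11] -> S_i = 8.65 + -9.44*i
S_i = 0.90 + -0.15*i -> [0.9, 0.75, 0.6, 0.45, 0.3]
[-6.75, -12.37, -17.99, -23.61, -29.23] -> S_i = -6.75 + -5.62*i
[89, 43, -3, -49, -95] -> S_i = 89 + -46*i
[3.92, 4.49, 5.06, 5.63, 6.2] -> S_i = 3.92 + 0.57*i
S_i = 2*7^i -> [2, 14, 98, 686, 4802]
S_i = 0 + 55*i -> [0, 55, 110, 165, 220]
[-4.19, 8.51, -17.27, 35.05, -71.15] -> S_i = -4.19*(-2.03)^i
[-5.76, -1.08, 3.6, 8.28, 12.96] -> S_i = -5.76 + 4.68*i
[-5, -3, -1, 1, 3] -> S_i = -5 + 2*i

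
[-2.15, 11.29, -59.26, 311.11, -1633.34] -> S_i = -2.15*(-5.25)^i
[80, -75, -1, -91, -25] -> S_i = Random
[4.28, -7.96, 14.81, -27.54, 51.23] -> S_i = 4.28*(-1.86)^i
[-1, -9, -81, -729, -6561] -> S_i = -1*9^i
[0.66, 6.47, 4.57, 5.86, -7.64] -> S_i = Random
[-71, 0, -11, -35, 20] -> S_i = Random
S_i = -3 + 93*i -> [-3, 90, 183, 276, 369]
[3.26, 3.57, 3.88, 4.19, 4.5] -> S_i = 3.26 + 0.31*i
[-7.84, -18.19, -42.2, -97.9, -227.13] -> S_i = -7.84*2.32^i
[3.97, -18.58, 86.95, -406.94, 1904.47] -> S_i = 3.97*(-4.68)^i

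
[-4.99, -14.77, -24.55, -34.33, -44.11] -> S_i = -4.99 + -9.78*i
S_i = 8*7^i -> [8, 56, 392, 2744, 19208]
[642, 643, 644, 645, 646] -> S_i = 642 + 1*i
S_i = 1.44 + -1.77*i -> [1.44, -0.33, -2.1, -3.87, -5.64]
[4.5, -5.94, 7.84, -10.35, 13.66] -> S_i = 4.50*(-1.32)^i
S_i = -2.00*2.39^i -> [-2.0, -4.78, -11.42, -27.3, -65.26]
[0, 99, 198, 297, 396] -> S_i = 0 + 99*i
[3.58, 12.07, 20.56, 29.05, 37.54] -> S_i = 3.58 + 8.49*i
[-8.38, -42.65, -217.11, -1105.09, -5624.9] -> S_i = -8.38*5.09^i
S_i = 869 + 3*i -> [869, 872, 875, 878, 881]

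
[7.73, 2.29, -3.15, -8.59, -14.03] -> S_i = 7.73 + -5.44*i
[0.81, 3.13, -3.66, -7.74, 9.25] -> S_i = Random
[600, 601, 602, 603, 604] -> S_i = 600 + 1*i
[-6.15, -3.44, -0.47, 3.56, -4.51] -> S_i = Random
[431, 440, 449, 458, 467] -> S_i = 431 + 9*i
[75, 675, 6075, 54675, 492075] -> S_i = 75*9^i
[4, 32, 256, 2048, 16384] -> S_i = 4*8^i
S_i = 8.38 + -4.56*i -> [8.38, 3.82, -0.74, -5.3, -9.86]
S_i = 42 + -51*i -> [42, -9, -60, -111, -162]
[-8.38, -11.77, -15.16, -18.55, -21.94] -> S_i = -8.38 + -3.39*i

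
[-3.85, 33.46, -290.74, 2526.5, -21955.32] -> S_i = -3.85*(-8.69)^i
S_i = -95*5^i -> [-95, -475, -2375, -11875, -59375]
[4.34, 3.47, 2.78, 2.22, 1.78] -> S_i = 4.34*0.80^i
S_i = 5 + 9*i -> [5, 14, 23, 32, 41]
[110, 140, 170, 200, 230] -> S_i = 110 + 30*i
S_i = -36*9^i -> [-36, -324, -2916, -26244, -236196]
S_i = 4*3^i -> [4, 12, 36, 108, 324]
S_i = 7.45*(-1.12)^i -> [7.45, -8.34, 9.35, -10.47, 11.72]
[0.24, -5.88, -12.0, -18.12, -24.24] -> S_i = 0.24 + -6.12*i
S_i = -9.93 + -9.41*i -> [-9.93, -19.34, -28.75, -38.16, -47.57]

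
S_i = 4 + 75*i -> [4, 79, 154, 229, 304]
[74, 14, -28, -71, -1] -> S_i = Random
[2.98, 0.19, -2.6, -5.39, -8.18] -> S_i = 2.98 + -2.79*i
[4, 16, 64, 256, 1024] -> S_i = 4*4^i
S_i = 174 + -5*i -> [174, 169, 164, 159, 154]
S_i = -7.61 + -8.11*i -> [-7.61, -15.72, -23.83, -31.94, -40.05]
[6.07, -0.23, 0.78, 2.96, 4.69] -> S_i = Random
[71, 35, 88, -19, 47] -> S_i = Random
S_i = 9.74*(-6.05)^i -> [9.74, -58.93, 356.51, -2156.88, 13049.1]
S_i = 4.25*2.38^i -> [4.25, 10.12, 24.07, 57.3, 136.36]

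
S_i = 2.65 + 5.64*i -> [2.65, 8.29, 13.93, 19.57, 25.21]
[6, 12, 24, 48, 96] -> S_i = 6*2^i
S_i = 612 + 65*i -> [612, 677, 742, 807, 872]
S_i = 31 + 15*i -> [31, 46, 61, 76, 91]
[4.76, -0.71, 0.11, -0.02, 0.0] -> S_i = 4.76*(-0.15)^i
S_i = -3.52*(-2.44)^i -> [-3.52, 8.59, -20.96, 51.13, -124.77]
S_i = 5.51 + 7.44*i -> [5.51, 12.95, 20.39, 27.83, 35.27]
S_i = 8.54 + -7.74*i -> [8.54, 0.8, -6.94, -14.68, -22.42]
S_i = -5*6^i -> [-5, -30, -180, -1080, -6480]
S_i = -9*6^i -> [-9, -54, -324, -1944, -11664]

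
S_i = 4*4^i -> [4, 16, 64, 256, 1024]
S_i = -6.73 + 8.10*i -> [-6.73, 1.37, 9.47, 17.57, 25.67]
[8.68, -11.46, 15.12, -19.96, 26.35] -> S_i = 8.68*(-1.32)^i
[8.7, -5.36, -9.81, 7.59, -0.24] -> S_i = Random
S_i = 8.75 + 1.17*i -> [8.75, 9.92, 11.09, 12.26, 13.43]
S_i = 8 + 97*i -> [8, 105, 202, 299, 396]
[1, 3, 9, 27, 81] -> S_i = 1*3^i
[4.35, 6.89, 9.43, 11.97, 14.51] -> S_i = 4.35 + 2.54*i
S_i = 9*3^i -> [9, 27, 81, 243, 729]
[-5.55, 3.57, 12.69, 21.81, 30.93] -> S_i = -5.55 + 9.12*i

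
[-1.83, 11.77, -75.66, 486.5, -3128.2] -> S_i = -1.83*(-6.43)^i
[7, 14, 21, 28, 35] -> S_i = 7 + 7*i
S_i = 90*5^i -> [90, 450, 2250, 11250, 56250]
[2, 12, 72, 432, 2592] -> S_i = 2*6^i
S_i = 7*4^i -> [7, 28, 112, 448, 1792]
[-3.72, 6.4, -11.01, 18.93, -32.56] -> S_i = -3.72*(-1.72)^i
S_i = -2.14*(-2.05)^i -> [-2.14, 4.39, -8.99, 18.44, -37.79]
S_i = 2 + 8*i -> [2, 10, 18, 26, 34]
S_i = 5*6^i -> [5, 30, 180, 1080, 6480]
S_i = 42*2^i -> [42, 84, 168, 336, 672]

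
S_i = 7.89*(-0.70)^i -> [7.89, -5.52, 3.87, -2.71, 1.89]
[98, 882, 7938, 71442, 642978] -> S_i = 98*9^i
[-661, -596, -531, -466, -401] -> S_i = -661 + 65*i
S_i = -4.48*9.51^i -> [-4.48, -42.6, -405.17, -3853.18, -36643.76]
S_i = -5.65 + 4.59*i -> [-5.65, -1.06, 3.53, 8.12, 12.71]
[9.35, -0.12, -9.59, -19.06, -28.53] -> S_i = 9.35 + -9.47*i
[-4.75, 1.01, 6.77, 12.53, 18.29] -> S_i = -4.75 + 5.76*i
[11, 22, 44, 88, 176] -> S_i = 11*2^i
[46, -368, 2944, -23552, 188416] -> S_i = 46*-8^i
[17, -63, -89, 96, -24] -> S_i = Random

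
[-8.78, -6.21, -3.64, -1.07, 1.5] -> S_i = -8.78 + 2.57*i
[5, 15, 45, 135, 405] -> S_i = 5*3^i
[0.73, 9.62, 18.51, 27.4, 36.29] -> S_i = 0.73 + 8.89*i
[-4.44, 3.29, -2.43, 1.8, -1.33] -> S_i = -4.44*(-0.74)^i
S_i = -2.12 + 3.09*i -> [-2.12, 0.97, 4.06, 7.15, 10.24]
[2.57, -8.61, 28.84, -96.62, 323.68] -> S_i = 2.57*(-3.35)^i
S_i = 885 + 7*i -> [885, 892, 899, 906, 913]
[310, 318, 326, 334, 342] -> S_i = 310 + 8*i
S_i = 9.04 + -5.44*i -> [9.04, 3.6, -1.84, -7.28, -12.72]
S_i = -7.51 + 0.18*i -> [-7.51, -7.33, -7.15, -6.97, -6.79]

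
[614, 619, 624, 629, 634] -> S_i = 614 + 5*i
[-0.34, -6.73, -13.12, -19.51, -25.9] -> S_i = -0.34 + -6.39*i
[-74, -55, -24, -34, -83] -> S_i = Random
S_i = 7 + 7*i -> [7, 14, 21, 28, 35]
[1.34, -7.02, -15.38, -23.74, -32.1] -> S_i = 1.34 + -8.36*i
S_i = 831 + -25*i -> [831, 806, 781, 756, 731]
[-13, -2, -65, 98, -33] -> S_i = Random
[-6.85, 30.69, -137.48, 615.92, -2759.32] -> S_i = -6.85*(-4.48)^i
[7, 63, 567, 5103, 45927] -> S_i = 7*9^i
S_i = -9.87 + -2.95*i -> [-9.87, -12.82, -15.77, -18.72, -21.67]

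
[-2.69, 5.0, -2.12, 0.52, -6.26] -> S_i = Random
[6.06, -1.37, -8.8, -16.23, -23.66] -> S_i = 6.06 + -7.43*i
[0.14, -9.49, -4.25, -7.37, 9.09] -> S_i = Random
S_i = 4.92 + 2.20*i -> [4.92, 7.12, 9.32, 11.52, 13.72]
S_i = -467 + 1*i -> [-467, -466, -465, -464, -463]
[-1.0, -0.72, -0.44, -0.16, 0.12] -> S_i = -1.00 + 0.28*i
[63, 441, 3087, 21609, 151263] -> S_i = 63*7^i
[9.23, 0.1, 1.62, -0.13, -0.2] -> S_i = Random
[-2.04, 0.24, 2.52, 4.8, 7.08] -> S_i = -2.04 + 2.28*i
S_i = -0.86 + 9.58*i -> [-0.86, 8.72, 18.3, 27.88, 37.46]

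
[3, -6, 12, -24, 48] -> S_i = 3*-2^i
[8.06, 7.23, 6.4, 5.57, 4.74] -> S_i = 8.06 + -0.83*i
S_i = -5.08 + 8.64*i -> [-5.08, 3.56, 12.2, 20.84, 29.48]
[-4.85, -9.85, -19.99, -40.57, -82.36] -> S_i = -4.85*2.03^i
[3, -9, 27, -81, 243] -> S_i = 3*-3^i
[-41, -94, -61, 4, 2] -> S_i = Random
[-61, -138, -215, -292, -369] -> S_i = -61 + -77*i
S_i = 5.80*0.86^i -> [5.8, 4.99, 4.29, 3.69, 3.17]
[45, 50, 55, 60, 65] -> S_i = 45 + 5*i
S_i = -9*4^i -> [-9, -36, -144, -576, -2304]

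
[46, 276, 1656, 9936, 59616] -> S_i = 46*6^i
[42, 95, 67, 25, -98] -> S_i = Random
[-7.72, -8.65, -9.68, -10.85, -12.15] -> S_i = -7.72*1.12^i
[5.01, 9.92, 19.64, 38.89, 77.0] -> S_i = 5.01*1.98^i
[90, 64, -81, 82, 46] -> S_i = Random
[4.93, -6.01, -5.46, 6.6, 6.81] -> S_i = Random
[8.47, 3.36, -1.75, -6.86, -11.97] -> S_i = 8.47 + -5.11*i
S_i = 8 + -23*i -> [8, -15, -38, -61, -84]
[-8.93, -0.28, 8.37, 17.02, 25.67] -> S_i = -8.93 + 8.65*i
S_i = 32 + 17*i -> [32, 49, 66, 83, 100]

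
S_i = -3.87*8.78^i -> [-3.87, -33.98, -298.33, -2619.36, -22997.94]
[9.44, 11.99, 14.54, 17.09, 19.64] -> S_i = 9.44 + 2.55*i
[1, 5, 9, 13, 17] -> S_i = 1 + 4*i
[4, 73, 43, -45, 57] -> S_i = Random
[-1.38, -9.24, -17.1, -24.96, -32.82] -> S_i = -1.38 + -7.86*i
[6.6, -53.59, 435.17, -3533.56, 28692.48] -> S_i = 6.60*(-8.12)^i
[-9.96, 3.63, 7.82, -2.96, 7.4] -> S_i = Random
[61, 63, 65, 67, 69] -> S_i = 61 + 2*i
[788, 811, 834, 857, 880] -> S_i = 788 + 23*i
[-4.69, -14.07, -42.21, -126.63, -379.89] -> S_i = -4.69*3.00^i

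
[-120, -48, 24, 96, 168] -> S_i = -120 + 72*i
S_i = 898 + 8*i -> [898, 906, 914, 922, 930]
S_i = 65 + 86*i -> [65, 151, 237, 323, 409]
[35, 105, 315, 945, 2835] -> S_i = 35*3^i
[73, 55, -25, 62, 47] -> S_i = Random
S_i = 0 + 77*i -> [0, 77, 154, 231, 308]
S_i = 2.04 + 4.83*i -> [2.04, 6.87, 11.7, 16.53, 21.36]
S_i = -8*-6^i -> [-8, 48, -288, 1728, -10368]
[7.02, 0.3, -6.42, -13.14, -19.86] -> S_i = 7.02 + -6.72*i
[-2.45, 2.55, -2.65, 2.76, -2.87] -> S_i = -2.45*(-1.04)^i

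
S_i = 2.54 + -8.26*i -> [2.54, -5.72, -13.98, -22.24, -30.5]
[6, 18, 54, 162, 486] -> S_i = 6*3^i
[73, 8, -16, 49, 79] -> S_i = Random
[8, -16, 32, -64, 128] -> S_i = 8*-2^i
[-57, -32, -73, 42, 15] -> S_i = Random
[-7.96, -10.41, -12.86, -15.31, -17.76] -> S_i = -7.96 + -2.45*i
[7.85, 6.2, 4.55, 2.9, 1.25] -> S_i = 7.85 + -1.65*i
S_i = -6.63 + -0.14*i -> [-6.63, -6.77, -6.91, -7.05, -7.19]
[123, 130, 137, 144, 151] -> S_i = 123 + 7*i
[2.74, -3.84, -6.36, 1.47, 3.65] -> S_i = Random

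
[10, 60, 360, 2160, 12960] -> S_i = 10*6^i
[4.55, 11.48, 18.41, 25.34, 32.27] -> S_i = 4.55 + 6.93*i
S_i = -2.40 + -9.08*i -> [-2.4, -11.48, -20.56, -29.64, -38.72]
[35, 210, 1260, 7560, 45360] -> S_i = 35*6^i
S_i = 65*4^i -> [65, 260, 1040, 4160, 16640]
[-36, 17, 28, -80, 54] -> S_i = Random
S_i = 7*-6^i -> [7, -42, 252, -1512, 9072]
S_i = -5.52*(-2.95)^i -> [-5.52, 16.28, -48.04, 141.71, -418.05]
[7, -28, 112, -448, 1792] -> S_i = 7*-4^i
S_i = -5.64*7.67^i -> [-5.64, -43.26, -331.79, -2544.87, -19519.13]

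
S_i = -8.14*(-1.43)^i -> [-8.14, 11.64, -16.65, 23.8, -34.04]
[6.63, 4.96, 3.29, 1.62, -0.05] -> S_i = 6.63 + -1.67*i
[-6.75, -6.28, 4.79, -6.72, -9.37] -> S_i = Random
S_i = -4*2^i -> [-4, -8, -16, -32, -64]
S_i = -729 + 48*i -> [-729, -681, -633, -585, -537]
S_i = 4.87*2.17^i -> [4.87, 10.57, 22.93, 49.76, 107.99]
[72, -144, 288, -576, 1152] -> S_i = 72*-2^i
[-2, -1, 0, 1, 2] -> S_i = -2 + 1*i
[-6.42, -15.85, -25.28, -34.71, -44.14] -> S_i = -6.42 + -9.43*i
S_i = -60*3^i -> [-60, -180, -540, -1620, -4860]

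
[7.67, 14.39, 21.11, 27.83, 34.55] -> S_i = 7.67 + 6.72*i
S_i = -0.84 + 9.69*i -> [-0.84, 8.85, 18.54, 28.23, 37.92]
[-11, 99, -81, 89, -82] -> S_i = Random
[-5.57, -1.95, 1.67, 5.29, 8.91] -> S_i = -5.57 + 3.62*i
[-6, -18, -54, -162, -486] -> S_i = -6*3^i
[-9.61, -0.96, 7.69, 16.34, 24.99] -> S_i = -9.61 + 8.65*i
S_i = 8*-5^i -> [8, -40, 200, -1000, 5000]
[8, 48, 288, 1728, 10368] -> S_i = 8*6^i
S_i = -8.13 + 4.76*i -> [-8.13, -3.37, 1.39, 6.15, 10.91]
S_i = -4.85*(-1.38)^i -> [-4.85, 6.69, -9.24, 12.75, -17.59]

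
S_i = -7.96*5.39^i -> [-7.96, -42.9, -231.25, -1246.46, -6718.44]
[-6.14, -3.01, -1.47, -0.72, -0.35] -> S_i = -6.14*0.49^i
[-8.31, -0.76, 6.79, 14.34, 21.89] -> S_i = -8.31 + 7.55*i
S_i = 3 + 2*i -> [3, 5, 7, 9, 11]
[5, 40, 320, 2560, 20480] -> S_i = 5*8^i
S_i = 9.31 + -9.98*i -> [9.31, -0.67, -10.65, -20.63, -30.61]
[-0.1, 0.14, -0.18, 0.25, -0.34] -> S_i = -0.10*(-1.36)^i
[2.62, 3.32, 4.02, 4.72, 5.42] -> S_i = 2.62 + 0.70*i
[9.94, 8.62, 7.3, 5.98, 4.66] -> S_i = 9.94 + -1.32*i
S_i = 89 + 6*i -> [89, 95, 101, 107, 113]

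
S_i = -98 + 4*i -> [-98, -94, -90, -86, -82]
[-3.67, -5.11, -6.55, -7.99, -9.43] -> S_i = -3.67 + -1.44*i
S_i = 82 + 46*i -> [82, 128, 174, 220, 266]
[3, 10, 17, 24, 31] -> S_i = 3 + 7*i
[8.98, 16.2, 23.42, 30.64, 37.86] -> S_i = 8.98 + 7.22*i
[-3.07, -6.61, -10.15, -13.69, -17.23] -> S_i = -3.07 + -3.54*i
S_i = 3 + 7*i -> [3, 10, 17, 24, 31]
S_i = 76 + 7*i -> [76, 83, 90, 97, 104]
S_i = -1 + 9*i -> [-1, 8, 17, 26, 35]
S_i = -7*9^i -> [-7, -63, -567, -5103, -45927]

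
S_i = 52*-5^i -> [52, -260, 1300, -6500, 32500]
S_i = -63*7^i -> [-63, -441, -3087, -21609, -151263]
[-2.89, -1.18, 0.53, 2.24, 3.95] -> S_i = -2.89 + 1.71*i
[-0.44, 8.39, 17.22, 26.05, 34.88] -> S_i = -0.44 + 8.83*i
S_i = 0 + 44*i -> [0, 44, 88, 132, 176]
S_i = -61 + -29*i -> [-61, -90, -119, -148, -177]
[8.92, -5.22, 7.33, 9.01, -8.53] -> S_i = Random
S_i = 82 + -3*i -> [82, 79, 76, 73, 70]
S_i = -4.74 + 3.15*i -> [-4.74, -1.59, 1.56, 4.71, 7.86]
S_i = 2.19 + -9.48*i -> [2.19, -7.29, -16.77, -26.25, -35.73]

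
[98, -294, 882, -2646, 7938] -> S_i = 98*-3^i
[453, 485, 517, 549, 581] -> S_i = 453 + 32*i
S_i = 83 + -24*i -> [83, 59, 35, 11, -13]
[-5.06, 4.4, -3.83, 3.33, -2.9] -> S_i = -5.06*(-0.87)^i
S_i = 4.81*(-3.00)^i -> [4.81, -14.43, 43.29, -129.87, 389.61]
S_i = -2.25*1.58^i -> [-2.25, -3.56, -5.62, -8.87, -14.02]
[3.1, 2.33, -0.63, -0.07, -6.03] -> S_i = Random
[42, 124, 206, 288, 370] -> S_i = 42 + 82*i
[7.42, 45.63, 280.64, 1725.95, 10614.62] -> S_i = 7.42*6.15^i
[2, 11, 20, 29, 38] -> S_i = 2 + 9*i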